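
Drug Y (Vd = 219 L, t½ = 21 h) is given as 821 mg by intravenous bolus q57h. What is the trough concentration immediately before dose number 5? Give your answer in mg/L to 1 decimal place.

0.7 mg/L

f = (1/2)^(τ/t½) = (1/2)^(57/21) ≈ 0.1524.
C₀ = D/Vd = 821/219 ≈ 3.749 mg/L.
Before the 5th dose, 4 doses have been given. Superposition: Cmin = C₀·(f + f² + … + f^4).
≈ 3.749 × (0.1524 + 0.0232 + 0.0035 + 0.0005) ≈ 3.749 × 0.1796 ≈ 0.673 mg/L.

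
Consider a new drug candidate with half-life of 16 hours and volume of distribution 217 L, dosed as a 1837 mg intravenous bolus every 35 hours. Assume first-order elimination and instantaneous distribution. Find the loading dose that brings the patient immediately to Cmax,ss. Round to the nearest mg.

f = (1/2)^(35/16) ≈ 0.219532; accumulation ratio R = 1/(1−f) ≈ 1.28128.
Loading dose to hit Cmax,ss on first dose: D_load = D_maint·R ≈ 1837 × 1.28128 ≈ 2353.71 mg.

2354 mg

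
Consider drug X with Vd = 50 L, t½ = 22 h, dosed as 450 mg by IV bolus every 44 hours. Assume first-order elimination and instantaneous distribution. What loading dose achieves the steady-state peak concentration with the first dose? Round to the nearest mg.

f = (1/2)^(44/22) ≈ 0.250000; accumulation ratio R = 1/(1−f) ≈ 1.33333.
Loading dose to hit Cmax,ss on first dose: D_load = D_maint·R ≈ 450 × 1.33333 ≈ 600.00 mg.

600 mg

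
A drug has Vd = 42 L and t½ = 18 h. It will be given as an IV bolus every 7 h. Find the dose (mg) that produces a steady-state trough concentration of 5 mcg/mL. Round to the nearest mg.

65 mg

τ/t½ = 7/18 ≈ 0.38889, so f = (1/2)^(7/18) ≈ 0.763718.
Cmin,ss = (D/Vd)·f/(1−f), so D = Cmin,ss·Vd·(1−f)/f.
D = 5 × 42 × (1−f)/f ≈ 5 × 42 × 0.30938 ≈ 64.97 mg.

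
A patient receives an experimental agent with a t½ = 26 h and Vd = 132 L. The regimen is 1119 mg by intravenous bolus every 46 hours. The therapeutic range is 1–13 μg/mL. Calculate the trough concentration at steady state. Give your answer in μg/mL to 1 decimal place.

3.5 μg/mL

k = ln2/t½ = ln2/26 ≈ 0.026660 h⁻¹; fraction remaining f = e^(−kτ) = e^(−0.026660×46) ≈ 0.2934.
Single-dose peak C₀ = D/Vd = 1119/132 ≈ 8.477 μg/mL.
Steady-state trough Cmin,ss = C₀·f/(1−f) ≈ 8.477 × 0.2934/0.7066 ≈ 3.520 μg/mL.
Trough 3.5 μg/mL vs MEC 1 μg/mL: adequate.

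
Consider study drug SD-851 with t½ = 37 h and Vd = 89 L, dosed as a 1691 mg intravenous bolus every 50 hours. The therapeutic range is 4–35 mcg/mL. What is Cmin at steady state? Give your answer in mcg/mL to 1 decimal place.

12.2 mcg/mL

Over one 50-h interval, 50/37 ≈ 1.3514 half-lives elapse, leaving f ≈ 0.3919 of each dose.
Each bolus raises the concentration by D/Vd = 1691/89 ≈ 19.000 mcg/mL.
Steady-state trough Cmin,ss = C₀·f/(1−f) ≈ 19.000 × 0.3919/0.6081 ≈ 12.245 mcg/mL.
Trough 12.2 mcg/mL vs MEC 4 mcg/mL: adequate.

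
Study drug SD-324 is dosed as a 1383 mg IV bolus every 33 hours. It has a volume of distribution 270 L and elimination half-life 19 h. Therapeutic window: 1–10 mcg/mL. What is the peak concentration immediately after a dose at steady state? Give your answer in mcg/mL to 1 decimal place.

Over one 33-h interval, 33/19 ≈ 1.7368 half-lives elapse, leaving f ≈ 0.3000 of each dose.
Accumulation ratio R = 1/(1 − f) ≈ 1/0.7000 ≈ 1.4286.
Each bolus raises the concentration by D/Vd = 1383/270 ≈ 5.122 mcg/mL.
Cmax,ss = C₀/(1 − f) ≈ 5.122/0.7000 ≈ 7.317 mcg/mL.
Peak 7.3 mcg/mL vs MTC 10 mcg/mL: below toxic threshold.

7.3 mcg/mL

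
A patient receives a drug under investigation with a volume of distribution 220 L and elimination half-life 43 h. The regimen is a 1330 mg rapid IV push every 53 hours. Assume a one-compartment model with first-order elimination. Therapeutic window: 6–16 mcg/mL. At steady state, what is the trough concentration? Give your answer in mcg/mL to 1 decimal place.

4.5 mcg/mL

Over one 53-h interval, 53/43 ≈ 1.2326 half-lives elapse, leaving f ≈ 0.4256 of each dose.
Accumulation ratio R = 1/(1 − f) ≈ 1/0.5744 ≈ 1.7409.
Each bolus raises the concentration by D/Vd = 1330/220 ≈ 6.045 mcg/mL.
Cmax,ss = C₀/(1 − f) ≈ 6.045/0.5744 ≈ 10.524 mcg/mL.
Steady-state trough Cmin,ss = Cmax,ss·f ≈ 10.524 × 0.4256 ≈ 4.479 mcg/mL.
Trough 4.5 mcg/mL vs MEC 6 mcg/mL: subtherapeutic.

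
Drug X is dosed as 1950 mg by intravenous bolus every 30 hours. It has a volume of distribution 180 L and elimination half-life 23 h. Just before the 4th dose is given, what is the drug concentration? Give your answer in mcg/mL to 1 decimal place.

6.9 mcg/mL

f = (1/2)^(τ/t½) = (1/2)^(30/23) ≈ 0.4049.
C₀ = D/Vd = 1950/180 ≈ 10.833 mcg/mL.
Before the 4th dose, 3 doses have been given. Superposition: Cmin = C₀·(f + f² + … + f^3).
≈ 10.833 × (0.4049 + 0.1639 + 0.0664) ≈ 10.833 × 0.6352 ≈ 6.881 mcg/mL.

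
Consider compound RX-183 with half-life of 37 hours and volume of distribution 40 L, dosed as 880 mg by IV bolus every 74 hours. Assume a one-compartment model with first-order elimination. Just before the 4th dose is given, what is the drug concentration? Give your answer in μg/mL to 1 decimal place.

7.2 μg/mL

f = (1/2)^(τ/t½) = (1/2)^(74/37) ≈ 0.2500.
C₀ = D/Vd = 880/40 ≈ 22.000 μg/mL.
Before the 4th dose, 3 doses have been given. Superposition: Cmin = C₀·(f + f² + … + f^3).
≈ 22.000 × (0.2500 + 0.0625 + 0.0156) ≈ 22.000 × 0.3281 ≈ 7.218 μg/mL.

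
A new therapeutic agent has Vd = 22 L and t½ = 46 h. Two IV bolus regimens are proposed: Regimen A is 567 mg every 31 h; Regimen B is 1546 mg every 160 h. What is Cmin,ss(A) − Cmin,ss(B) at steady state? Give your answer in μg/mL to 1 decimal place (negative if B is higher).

36.4 μg/mL

Regimen A: f = (1/2)^(31/46) ≈ 0.6268; Cmin,ss = (567/22)·f/(1−f) ≈ 43.286 μg/mL.
Regimen B: f = (1/2)^(160/46) ≈ 0.0897; Cmin,ss = (1546/22)·f/(1−f) ≈ 6.925 μg/mL.
Difference ≈ 43.286 − 6.925 ≈ 36.361 μg/mL.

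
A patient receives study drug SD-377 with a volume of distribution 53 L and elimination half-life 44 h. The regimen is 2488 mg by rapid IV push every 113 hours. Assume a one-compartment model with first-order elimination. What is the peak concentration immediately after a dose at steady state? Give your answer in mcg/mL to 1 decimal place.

56.5 mcg/mL

k = ln2/t½ = ln2/44 ≈ 0.015753 h⁻¹; fraction remaining f = e^(−kτ) = e^(−0.015753×113) ≈ 0.1686.
Accumulation ratio R = 1/(1 − f) ≈ 1/0.8314 ≈ 1.2028.
Single-dose peak C₀ = D/Vd = 2488/53 ≈ 46.943 mcg/mL.
Steady-state peak Cmax,ss = C₀·R ≈ 46.943 × 1.2028 ≈ 56.463 mcg/mL.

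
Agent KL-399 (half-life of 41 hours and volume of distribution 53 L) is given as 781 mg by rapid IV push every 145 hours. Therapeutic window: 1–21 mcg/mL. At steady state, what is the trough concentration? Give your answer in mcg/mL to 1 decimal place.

1.4 mcg/mL

k = ln2/t½ = ln2/41 ≈ 0.016906 h⁻¹; fraction remaining f = e^(−kτ) = e^(−0.016906×145) ≈ 0.0862.
Each bolus raises the concentration by D/Vd = 781/53 ≈ 14.736 mcg/mL.
Steady-state trough Cmin,ss = C₀·f/(1−f) ≈ 14.736 × 0.0862/0.9138 ≈ 1.390 mcg/mL.
Trough 1.4 mcg/mL vs MEC 1 mcg/mL: adequate.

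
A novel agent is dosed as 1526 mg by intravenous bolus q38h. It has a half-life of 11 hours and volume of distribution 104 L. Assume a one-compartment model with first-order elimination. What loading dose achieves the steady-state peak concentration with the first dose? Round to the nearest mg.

f = (1/2)^(38/11) ≈ 0.091218; accumulation ratio R = 1/(1−f) ≈ 1.10037.
Loading dose to hit Cmax,ss on first dose: D_load = D_maint·R ≈ 1526 × 1.10037 ≈ 1679.16 mg.

1679 mg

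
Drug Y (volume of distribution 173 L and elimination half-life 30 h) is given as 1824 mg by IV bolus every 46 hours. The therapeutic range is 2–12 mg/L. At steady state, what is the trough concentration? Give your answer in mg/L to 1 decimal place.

5.6 mg/L

k = ln2/t½ = ln2/30 ≈ 0.023105 h⁻¹; fraction remaining f = e^(−kτ) = e^(−0.023105×46) ≈ 0.3455.
Accumulation ratio R = 1/(1 − f) ≈ 1/0.6545 ≈ 1.5279.
Each bolus raises the concentration by D/Vd = 1824/173 ≈ 10.543 mg/L.
Steady-state peak Cmax,ss = C₀·R ≈ 10.543 × 1.5279 ≈ 16.109 mg/L.
One interval later, Cmin,ss = Cmax,ss·e^(−kτ) ≈ 16.109 × 0.3455 ≈ 5.566 mg/L.
Trough 5.6 mg/L vs MEC 2 mg/L: adequate.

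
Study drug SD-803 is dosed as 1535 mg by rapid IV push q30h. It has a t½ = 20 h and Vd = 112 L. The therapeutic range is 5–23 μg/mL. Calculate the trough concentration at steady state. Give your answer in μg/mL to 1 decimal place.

Over one 30-h interval, 30/20 ≈ 1.5 half-lives elapse, leaving f ≈ 0.3536 of each dose.
Each bolus raises the concentration by D/Vd = 1535/112 ≈ 13.705 μg/mL.
Steady-state trough Cmin,ss = C₀·f/(1−f) ≈ 13.705 × 0.3536/0.6464 ≈ 7.497 μg/mL.
Trough 7.5 μg/mL vs MEC 5 μg/mL: adequate.

7.5 μg/mL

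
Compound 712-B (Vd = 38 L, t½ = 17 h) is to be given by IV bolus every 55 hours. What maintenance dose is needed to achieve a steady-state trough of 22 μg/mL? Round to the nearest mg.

τ/t½ = 55/17 ≈ 3.2353, so f = (1/2)^(55/17) ≈ 0.106189.
Cmin,ss = (D/Vd)·f/(1−f), so D = Cmin,ss·Vd·(1−f)/f.
D = 22 × 38 × (1−f)/f ≈ 22 × 38 × 8.41717 ≈ 7036.75 mg.

7037 mg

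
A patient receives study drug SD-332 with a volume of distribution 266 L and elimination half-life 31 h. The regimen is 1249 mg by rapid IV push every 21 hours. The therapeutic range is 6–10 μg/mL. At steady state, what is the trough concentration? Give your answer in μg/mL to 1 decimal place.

k = ln2/t½ = ln2/31 ≈ 0.022360 h⁻¹; fraction remaining f = e^(−kτ) = e^(−0.022360×21) ≈ 0.6253.
At steady state, accumulation factor R = 1/(1 − e^(−kτ)) ≈ 2.6688.
Single-dose peak C₀ = D/Vd = 1249/266 ≈ 4.695 μg/mL.
Cmax,ss = C₀/(1 − f) ≈ 4.695/0.3747 ≈ 12.530 μg/mL.
Steady-state trough Cmin,ss = Cmax,ss·f ≈ 12.530 × 0.6253 ≈ 7.835 μg/mL.
Trough 7.8 μg/mL vs MEC 6 μg/mL: adequate.

7.8 μg/mL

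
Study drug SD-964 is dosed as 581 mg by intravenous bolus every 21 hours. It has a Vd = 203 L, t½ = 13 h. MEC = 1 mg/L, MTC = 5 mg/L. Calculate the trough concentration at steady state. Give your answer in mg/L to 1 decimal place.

Over one 21-h interval, 21/13 ≈ 1.6154 half-lives elapse, leaving f ≈ 0.3264 of each dose.
Accumulation ratio R = 1/(1 − f) ≈ 1/0.6736 ≈ 1.4846.
Single-dose peak C₀ = D/Vd = 581/203 ≈ 2.862 mg/L.
Cmax,ss = C₀/(1 − f) ≈ 2.862/0.6736 ≈ 4.249 mg/L.
One interval later, Cmin,ss = Cmax,ss·e^(−kτ) ≈ 4.249 × 0.3264 ≈ 1.387 mg/L.
Trough 1.4 mg/L vs MEC 1 mg/L: adequate.

1.4 mg/L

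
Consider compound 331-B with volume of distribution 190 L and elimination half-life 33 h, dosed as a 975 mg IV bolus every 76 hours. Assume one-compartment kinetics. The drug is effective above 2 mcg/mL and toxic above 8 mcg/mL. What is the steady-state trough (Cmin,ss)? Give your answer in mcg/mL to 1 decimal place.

1.3 mcg/mL

Over one 76-h interval, 76/33 ≈ 2.303 half-lives elapse, leaving f ≈ 0.2026 of each dose.
Each bolus raises the concentration by D/Vd = 975/190 ≈ 5.132 mcg/mL.
Steady-state trough Cmin,ss = C₀·f/(1−f) ≈ 5.132 × 0.2026/0.7974 ≈ 1.304 mcg/mL.
Trough 1.3 mcg/mL vs MEC 2 mcg/mL: subtherapeutic.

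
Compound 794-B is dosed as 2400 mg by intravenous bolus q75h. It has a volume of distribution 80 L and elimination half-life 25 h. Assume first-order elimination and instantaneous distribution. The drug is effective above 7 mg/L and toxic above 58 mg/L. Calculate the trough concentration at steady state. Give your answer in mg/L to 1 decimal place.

The dosing interval is 3 half-lives, so f = 2^(−3) = 0.125.
Accumulation ratio R = 1/(1 − f) = 1/0.875 = 8/7.
Single-dose peak C₀ = D/Vd = 2400/80 = 30 mg/L.
Steady-state peak Cmax,ss = C₀·R = 30 × 8/7 ≈ 34.286 mg/L.
Steady-state trough Cmin,ss = Cmax,ss·f ≈ 34.286 × 0.125 ≈ 4.286 mg/L.
Trough 4.3 mg/L vs MEC 7 mg/L: subtherapeutic.

4.3 mg/L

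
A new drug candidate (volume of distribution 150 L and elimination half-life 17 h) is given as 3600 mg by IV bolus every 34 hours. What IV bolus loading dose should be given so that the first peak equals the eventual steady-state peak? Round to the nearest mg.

4800 mg

f = (1/2)^(34/17) ≈ 0.250000; accumulation ratio R = 1/(1−f) ≈ 1.33333.
Loading dose to hit Cmax,ss on first dose: D_load = D_maint·R ≈ 3600 × 1.33333 ≈ 4799.99 mg.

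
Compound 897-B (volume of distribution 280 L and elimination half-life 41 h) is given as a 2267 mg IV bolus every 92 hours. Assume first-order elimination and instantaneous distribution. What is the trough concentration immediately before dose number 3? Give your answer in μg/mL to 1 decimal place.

2.1 μg/mL

f = (1/2)^(τ/t½) = (1/2)^(92/41) ≈ 0.2111.
C₀ = D/Vd = 2267/280 ≈ 8.096 μg/mL.
Before the 3rd dose, 2 doses have been given. Superposition: Cmin = C₀·(f + f²).
≈ 8.096 × (0.2111 + 0.0446) ≈ 8.096 × 0.2557 ≈ 2.070 μg/mL.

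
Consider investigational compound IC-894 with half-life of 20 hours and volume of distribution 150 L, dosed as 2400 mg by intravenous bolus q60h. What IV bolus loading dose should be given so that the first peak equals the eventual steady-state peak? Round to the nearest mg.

f = (1/2)^(60/20) ≈ 0.125000; accumulation ratio R = 1/(1−f) ≈ 1.14286.
Loading dose to hit Cmax,ss on first dose: D_load = D_maint·R ≈ 2400 × 1.14286 ≈ 2742.86 mg.

2743 mg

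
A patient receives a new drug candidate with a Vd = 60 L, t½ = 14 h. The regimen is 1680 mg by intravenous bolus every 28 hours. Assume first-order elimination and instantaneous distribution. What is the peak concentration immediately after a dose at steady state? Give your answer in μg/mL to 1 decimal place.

37.3 μg/mL

The dosing interval is 2 half-lives, so f = 2^(−2) = 0.25.
At steady state, R = 1/(1 − 0.25) = 4/3.
Single-dose peak C₀ = D/Vd = 1680/60 = 28 μg/mL.
Steady-state peak Cmax,ss = C₀·R = 28 × 4/3 ≈ 37.333 μg/mL.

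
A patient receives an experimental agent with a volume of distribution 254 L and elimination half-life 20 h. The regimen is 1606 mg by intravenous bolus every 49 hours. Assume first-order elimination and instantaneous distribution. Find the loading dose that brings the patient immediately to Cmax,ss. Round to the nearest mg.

f = (1/2)^(49/20) ≈ 0.183011; accumulation ratio R = 1/(1−f) ≈ 1.22401.
Loading dose to hit Cmax,ss on first dose: D_load = D_maint·R ≈ 1606 × 1.22401 ≈ 1965.76 mg.

1966 mg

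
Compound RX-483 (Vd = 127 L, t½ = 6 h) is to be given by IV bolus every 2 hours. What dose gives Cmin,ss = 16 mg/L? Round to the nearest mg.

τ/t½ = 2/6 ≈ 0.33333, so f = (1/2)^(2/6) ≈ 0.793701.
Cmin,ss = (D/Vd)·f/(1−f), so D = Cmin,ss·Vd·(1−f)/f.
D = 16 × 127 × (1−f)/f ≈ 16 × 127 × 0.25992 ≈ 528.16 mg.

528 mg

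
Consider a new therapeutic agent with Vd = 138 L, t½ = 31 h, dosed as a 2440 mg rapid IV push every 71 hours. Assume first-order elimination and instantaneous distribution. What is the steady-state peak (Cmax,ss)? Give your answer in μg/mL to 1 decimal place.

22.2 μg/mL

k = ln2/t½ = ln2/31 ≈ 0.022360 h⁻¹; fraction remaining f = e^(−kτ) = e^(−0.022360×71) ≈ 0.2044.
Accumulation ratio R = 1/(1 − f) ≈ 1/0.7956 ≈ 1.2569.
Each bolus raises the concentration by D/Vd = 2440/138 ≈ 17.681 μg/mL.
Cmax,ss = C₀/(1 − f) ≈ 17.681/0.7956 ≈ 22.223 μg/mL.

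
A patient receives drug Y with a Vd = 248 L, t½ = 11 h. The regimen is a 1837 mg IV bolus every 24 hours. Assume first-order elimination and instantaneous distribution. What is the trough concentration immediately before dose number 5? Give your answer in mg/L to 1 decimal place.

f = (1/2)^(τ/t½) = (1/2)^(24/11) ≈ 0.2204.
C₀ = D/Vd = 1837/248 ≈ 7.407 mg/L.
Before the 5th dose, 4 doses have been given. Superposition: Cmin = C₀·(f + f² + … + f^4).
≈ 7.407 × (0.2204 + 0.0486 + 0.0107 + 0.0024) ≈ 7.407 × 0.2821 ≈ 2.090 mg/L.

2.1 mg/L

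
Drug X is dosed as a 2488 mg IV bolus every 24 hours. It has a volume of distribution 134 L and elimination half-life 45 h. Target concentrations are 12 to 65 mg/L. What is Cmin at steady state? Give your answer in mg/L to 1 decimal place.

k = ln2/t½ = ln2/45 ≈ 0.015403 h⁻¹; fraction remaining f = e^(−kτ) = e^(−0.015403×24) ≈ 0.6910.
Each bolus raises the concentration by D/Vd = 2488/134 ≈ 18.567 mg/L.
Steady-state trough Cmin,ss = C₀·f/(1−f) ≈ 18.567 × 0.6910/0.3090 ≈ 41.520 mg/L.
Trough 41.5 mg/L vs MEC 12 mg/L: adequate.

41.5 mg/L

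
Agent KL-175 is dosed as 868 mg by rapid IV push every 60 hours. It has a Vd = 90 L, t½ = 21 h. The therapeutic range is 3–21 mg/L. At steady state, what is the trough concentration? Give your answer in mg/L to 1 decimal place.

Over one 60-h interval, 60/21 ≈ 2.8571 half-lives elapse, leaving f ≈ 0.1380 of each dose.
At steady state, accumulation factor R = 1/(1 − e^(−kτ)) ≈ 1.1601.
Each bolus raises the concentration by D/Vd = 868/90 ≈ 9.644 mg/L.
Steady-state peak Cmax,ss = C₀·R ≈ 9.644 × 1.1601 ≈ 11.188 mg/L.
One interval later, Cmin,ss = Cmax,ss·e^(−kτ) ≈ 11.188 × 0.1380 ≈ 1.544 mg/L.
Trough 1.5 mg/L vs MEC 3 mg/L: subtherapeutic.

1.5 mg/L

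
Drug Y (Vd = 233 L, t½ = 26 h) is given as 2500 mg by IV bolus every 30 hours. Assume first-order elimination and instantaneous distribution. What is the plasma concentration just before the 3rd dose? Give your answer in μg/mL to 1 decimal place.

f = (1/2)^(τ/t½) = (1/2)^(30/26) ≈ 0.4494.
C₀ = D/Vd = 2500/233 ≈ 10.730 μg/mL.
Before the 3rd dose, 2 doses have been given. Superposition: Cmin = C₀·(f + f²).
≈ 10.730 × (0.4494 + 0.2020) ≈ 10.730 × 0.6514 ≈ 6.990 μg/mL.

7.0 μg/mL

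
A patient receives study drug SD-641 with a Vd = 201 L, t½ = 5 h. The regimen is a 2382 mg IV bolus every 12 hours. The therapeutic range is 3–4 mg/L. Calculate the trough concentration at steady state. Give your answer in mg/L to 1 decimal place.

k = ln2/t½ = ln2/5 ≈ 0.138629 h⁻¹; fraction remaining f = e^(−kτ) = e^(−0.138629×12) ≈ 0.1895.
Single-dose peak C₀ = D/Vd = 2382/201 ≈ 11.851 mg/L.
Steady-state trough Cmin,ss = C₀·f/(1−f) ≈ 11.851 × 0.1895/0.8105 ≈ 2.771 mg/L.
Trough 2.8 mg/L vs MEC 3 mg/L: subtherapeutic.

2.8 mg/L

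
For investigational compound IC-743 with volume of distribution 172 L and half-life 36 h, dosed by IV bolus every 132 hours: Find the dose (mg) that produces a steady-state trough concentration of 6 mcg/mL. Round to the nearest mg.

12074 mg

τ/t½ = 132/36 ≈ 3.6667, so f = (1/2)^(132/36) ≈ 0.078745.
Cmin,ss = (D/Vd)·f/(1−f), so D = Cmin,ss·Vd·(1−f)/f.
D = 6 × 172 × (1−f)/f ≈ 6 × 172 × 11.69922 ≈ 12073.60 mg.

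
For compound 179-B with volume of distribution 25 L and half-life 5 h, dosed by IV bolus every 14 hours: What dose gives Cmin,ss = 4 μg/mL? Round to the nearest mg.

τ/t½ = 14/5 ≈ 2.8, so f = (1/2)^(14/5) ≈ 0.143587.
Cmin,ss = (D/Vd)·f/(1−f), so D = Cmin,ss·Vd·(1−f)/f.
D = 4 × 25 × (1−f)/f ≈ 4 × 25 × 5.96442 ≈ 596.44 mg.

596 mg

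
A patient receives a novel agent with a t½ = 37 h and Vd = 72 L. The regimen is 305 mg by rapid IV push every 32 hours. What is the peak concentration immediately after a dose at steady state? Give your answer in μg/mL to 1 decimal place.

9.4 μg/mL

k = ln2/t½ = ln2/37 ≈ 0.018734 h⁻¹; fraction remaining f = e^(−kτ) = e^(−0.018734×32) ≈ 0.5491.
Accumulation ratio R = 1/(1 − f) ≈ 1/0.4509 ≈ 2.2178.
Each bolus raises the concentration by D/Vd = 305/72 ≈ 4.236 μg/mL.
Steady-state peak Cmax,ss = C₀·R ≈ 4.236 × 2.2178 ≈ 9.395 μg/mL.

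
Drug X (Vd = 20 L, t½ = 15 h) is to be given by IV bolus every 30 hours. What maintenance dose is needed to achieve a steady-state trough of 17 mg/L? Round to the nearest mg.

τ/t½ = 30/15 ≈ 2, so f = (1/2)^(30/15) ≈ 0.250000.
Cmin,ss = (D/Vd)·f/(1−f), so D = Cmin,ss·Vd·(1−f)/f.
D = 17 × 20 × (1−f)/f ≈ 17 × 20 × 3.00000 ≈ 1020.00 mg.

1020 mg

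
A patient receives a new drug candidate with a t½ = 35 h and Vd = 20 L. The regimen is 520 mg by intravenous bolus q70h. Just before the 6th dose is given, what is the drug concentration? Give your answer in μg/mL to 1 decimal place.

8.7 μg/mL

f = (1/2)^(τ/t½) = (1/2)^(70/35) ≈ 0.2500.
C₀ = D/Vd = 520/20 ≈ 26.000 μg/mL.
Before the 6th dose, 5 doses have been given. Superposition: Cmin = C₀·(f + f² + … + f^5).
≈ 26.000 × (0.2500 + 0.0625 + 0.0156 + 0.0039 + 0.0010) ≈ 26.000 × 0.3330 ≈ 8.658 μg/mL.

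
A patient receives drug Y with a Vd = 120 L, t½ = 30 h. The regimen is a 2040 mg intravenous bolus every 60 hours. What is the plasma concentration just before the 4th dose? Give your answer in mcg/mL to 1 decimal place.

5.6 mcg/mL

f = (1/2)^(τ/t½) = (1/2)^(60/30) ≈ 0.2500.
C₀ = D/Vd = 2040/120 ≈ 17.000 mcg/mL.
Before the 4th dose, 3 doses have been given. Superposition: Cmin = C₀·(f + f² + … + f^3).
≈ 17.000 × (0.2500 + 0.0625 + 0.0156) ≈ 17.000 × 0.3281 ≈ 5.578 mcg/mL.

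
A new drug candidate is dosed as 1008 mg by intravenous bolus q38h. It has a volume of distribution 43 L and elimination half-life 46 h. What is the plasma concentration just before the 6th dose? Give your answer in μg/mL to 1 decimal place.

28.6 μg/mL

f = (1/2)^(τ/t½) = (1/2)^(38/46) ≈ 0.5641.
C₀ = D/Vd = 1008/43 ≈ 23.442 μg/mL.
Before the 6th dose, 5 doses have been given. Superposition: Cmin = C₀·(f + f² + … + f^5).
≈ 23.442 × (0.5641 + 0.3182 + 0.1795 + 0.1013 + 0.0571) ≈ 23.442 × 1.2202 ≈ 28.604 μg/mL.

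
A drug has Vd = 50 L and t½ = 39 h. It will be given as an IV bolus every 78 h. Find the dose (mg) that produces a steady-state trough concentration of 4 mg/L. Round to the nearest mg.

600 mg

τ/t½ = 78/39 ≈ 2, so f = (1/2)^(78/39) ≈ 0.250000.
Cmin,ss = (D/Vd)·f/(1−f), so D = Cmin,ss·Vd·(1−f)/f.
D = 4 × 50 × (1−f)/f ≈ 4 × 50 × 3.00000 ≈ 600.00 mg.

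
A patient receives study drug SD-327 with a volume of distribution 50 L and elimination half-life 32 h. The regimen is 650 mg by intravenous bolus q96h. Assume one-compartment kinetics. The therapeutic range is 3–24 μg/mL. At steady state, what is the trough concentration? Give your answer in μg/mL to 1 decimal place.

1.9 μg/mL

The dosing interval is 3 half-lives, so f = 2^(−3) = 0.125.
Accumulation ratio R = 1/(1 − f) = 1/0.875 = 8/7.
Single-dose peak C₀ = D/Vd = 650/50 = 13 μg/mL.
Steady-state peak Cmax,ss = C₀·R = 13 × 8/7 ≈ 14.857 μg/mL.
Steady-state trough Cmin,ss = Cmax,ss·f ≈ 14.857 × 0.125 ≈ 1.857 μg/mL.
Trough 1.9 μg/mL vs MEC 3 μg/mL: subtherapeutic.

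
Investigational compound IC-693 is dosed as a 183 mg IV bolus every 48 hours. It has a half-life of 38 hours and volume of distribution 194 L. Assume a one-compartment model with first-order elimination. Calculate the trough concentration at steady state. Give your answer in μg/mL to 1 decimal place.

0.7 μg/mL

k = ln2/t½ = ln2/38 ≈ 0.018241 h⁻¹; fraction remaining f = e^(−kτ) = e^(−0.018241×48) ≈ 0.4166.
Each bolus raises the concentration by D/Vd = 183/194 ≈ 0.943 μg/mL.
Steady-state trough Cmin,ss = C₀·f/(1−f) ≈ 0.943 × 0.4166/0.5834 ≈ 0.673 μg/mL.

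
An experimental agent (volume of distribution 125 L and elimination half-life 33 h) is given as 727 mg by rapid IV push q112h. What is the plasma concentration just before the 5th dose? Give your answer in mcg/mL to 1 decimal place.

0.6 mcg/mL

f = (1/2)^(τ/t½) = (1/2)^(112/33) ≈ 0.0951.
C₀ = D/Vd = 727/125 ≈ 5.816 mcg/mL.
Before the 5th dose, 4 doses have been given. Superposition: Cmin = C₀·(f + f² + … + f^4).
≈ 5.816 × (0.0951 + 0.0090 + 0.0009 + 0.0001) ≈ 5.816 × 0.1051 ≈ 0.611 mcg/mL.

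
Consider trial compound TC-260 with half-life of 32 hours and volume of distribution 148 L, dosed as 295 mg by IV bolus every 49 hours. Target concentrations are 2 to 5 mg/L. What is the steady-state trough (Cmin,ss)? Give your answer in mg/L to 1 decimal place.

k = ln2/t½ = ln2/32 ≈ 0.021661 h⁻¹; fraction remaining f = e^(−kτ) = e^(−0.021661×49) ≈ 0.3460.
At steady state, accumulation factor R = 1/(1 − e^(−kτ)) ≈ 1.5291.
Each bolus raises the concentration by D/Vd = 295/148 ≈ 1.993 mg/L.
Cmax,ss = C₀/(1 − f) ≈ 1.993/0.6540 ≈ 3.047 mg/L.
Steady-state trough Cmin,ss = Cmax,ss·f ≈ 3.047 × 0.3460 ≈ 1.054 mg/L.
Trough 1.1 mg/L vs MEC 2 mg/L: subtherapeutic.

1.1 mg/L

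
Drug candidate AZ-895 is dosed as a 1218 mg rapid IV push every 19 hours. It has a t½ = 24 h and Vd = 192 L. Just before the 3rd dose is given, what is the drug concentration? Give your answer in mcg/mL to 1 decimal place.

f = (1/2)^(τ/t½) = (1/2)^(19/24) ≈ 0.5777.
C₀ = D/Vd = 1218/192 ≈ 6.344 mcg/mL.
Before the 3rd dose, 2 doses have been given. Superposition: Cmin = C₀·(f + f²).
≈ 6.344 × (0.5777 + 0.3337) ≈ 6.344 × 0.9114 ≈ 5.782 mcg/mL.

5.8 mcg/mL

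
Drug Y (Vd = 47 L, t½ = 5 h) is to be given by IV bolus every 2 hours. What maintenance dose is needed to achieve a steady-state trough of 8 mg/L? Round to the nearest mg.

120 mg

τ/t½ = 2/5 ≈ 0.4, so f = (1/2)^(2/5) ≈ 0.757858.
Cmin,ss = (D/Vd)·f/(1−f), so D = Cmin,ss·Vd·(1−f)/f.
D = 8 × 47 × (1−f)/f ≈ 8 × 47 × 0.31951 ≈ 120.14 mg.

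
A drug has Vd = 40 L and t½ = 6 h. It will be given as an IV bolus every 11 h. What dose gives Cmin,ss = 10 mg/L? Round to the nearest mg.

τ/t½ = 11/6 ≈ 1.8333, so f = (1/2)^(11/6) ≈ 0.280616.
Cmin,ss = (D/Vd)·f/(1−f), so D = Cmin,ss·Vd·(1−f)/f.
D = 10 × 40 × (1−f)/f ≈ 10 × 40 × 2.56359 ≈ 1025.44 mg.

1025 mg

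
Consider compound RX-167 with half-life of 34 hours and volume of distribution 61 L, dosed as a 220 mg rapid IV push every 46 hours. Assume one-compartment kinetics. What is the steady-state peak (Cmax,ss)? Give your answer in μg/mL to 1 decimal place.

5.9 μg/mL

k = ln2/t½ = ln2/34 ≈ 0.020387 h⁻¹; fraction remaining f = e^(−kτ) = e^(−0.020387×46) ≈ 0.3915.
At steady state, accumulation factor R = 1/(1 − e^(−kτ)) ≈ 1.6434.
Each bolus raises the concentration by D/Vd = 220/61 ≈ 3.607 μg/mL.
Cmax,ss = C₀/(1 − f) ≈ 3.607/0.6085 ≈ 5.928 μg/mL.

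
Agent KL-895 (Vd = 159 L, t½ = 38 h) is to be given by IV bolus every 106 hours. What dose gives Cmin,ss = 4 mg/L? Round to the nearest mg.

τ/t½ = 106/38 ≈ 2.7895, so f = (1/2)^(106/38) ≈ 0.144639.
Cmin,ss = (D/Vd)·f/(1−f), so D = Cmin,ss·Vd·(1−f)/f.
D = 4 × 159 × (1−f)/f ≈ 4 × 159 × 5.91376 ≈ 3761.15 mg.

3761 mg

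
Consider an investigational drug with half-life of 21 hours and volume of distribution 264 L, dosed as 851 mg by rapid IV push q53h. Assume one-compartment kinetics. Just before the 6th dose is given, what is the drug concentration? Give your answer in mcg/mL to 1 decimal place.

0.7 mcg/mL

f = (1/2)^(τ/t½) = (1/2)^(53/21) ≈ 0.1739.
C₀ = D/Vd = 851/264 ≈ 3.223 mcg/mL.
Before the 6th dose, 5 doses have been given. Superposition: Cmin = C₀·(f + f² + … + f^5).
≈ 3.223 × (0.1739 + 0.0302 + 0.0053 + 0.0009 + 0.0002) ≈ 3.223 × 0.2105 ≈ 0.678 mcg/mL.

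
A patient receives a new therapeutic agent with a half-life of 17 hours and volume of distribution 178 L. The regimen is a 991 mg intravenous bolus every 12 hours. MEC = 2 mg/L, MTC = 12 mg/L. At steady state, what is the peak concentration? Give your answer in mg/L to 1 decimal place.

k = ln2/t½ = ln2/17 ≈ 0.040773 h⁻¹; fraction remaining f = e^(−kτ) = e^(−0.040773×12) ≈ 0.6131.
Accumulation ratio R = 1/(1 − f) ≈ 1/0.3869 ≈ 2.5846.
Single-dose peak C₀ = D/Vd = 991/178 ≈ 5.567 mg/L.
Steady-state peak Cmax,ss = C₀·R ≈ 5.567 × 2.5846 ≈ 14.388 mg/L.
Peak 14.4 mg/L vs MTC 12 mg/L: exceeds toxic threshold.

14.4 mg/L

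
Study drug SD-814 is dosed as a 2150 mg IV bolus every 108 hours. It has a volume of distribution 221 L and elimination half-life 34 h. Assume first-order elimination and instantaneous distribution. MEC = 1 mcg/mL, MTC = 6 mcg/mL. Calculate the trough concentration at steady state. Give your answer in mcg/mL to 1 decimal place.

k = ln2/t½ = ln2/34 ≈ 0.020387 h⁻¹; fraction remaining f = e^(−kτ) = e^(−0.020387×108) ≈ 0.1106.
Accumulation ratio R = 1/(1 − f) ≈ 1/0.8894 ≈ 1.1244.
Single-dose peak C₀ = D/Vd = 2150/221 ≈ 9.729 mcg/mL.
Steady-state peak Cmax,ss = C₀·R ≈ 9.729 × 1.1244 ≈ 10.939 mcg/mL.
Steady-state trough Cmin,ss = Cmax,ss·f ≈ 10.939 × 0.1106 ≈ 1.210 mcg/mL.
Trough 1.2 mcg/mL vs MEC 1 mcg/mL: adequate.

1.2 mcg/mL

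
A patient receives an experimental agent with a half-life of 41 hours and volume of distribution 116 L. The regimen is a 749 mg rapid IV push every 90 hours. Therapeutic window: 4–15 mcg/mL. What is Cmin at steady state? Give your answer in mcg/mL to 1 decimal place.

Over one 90-h interval, 90/41 ≈ 2.1951 half-lives elapse, leaving f ≈ 0.2184 of each dose.
Accumulation ratio R = 1/(1 − f) ≈ 1/0.7816 ≈ 1.2794.
Each bolus raises the concentration by D/Vd = 749/116 ≈ 6.457 mcg/mL.
Steady-state peak Cmax,ss = C₀·R ≈ 6.457 × 1.2794 ≈ 8.261 mcg/mL.
One interval later, Cmin,ss = Cmax,ss·e^(−kτ) ≈ 8.261 × 0.2184 ≈ 1.804 mcg/mL.
Trough 1.8 mcg/mL vs MEC 4 mcg/mL: subtherapeutic.

1.8 mcg/mL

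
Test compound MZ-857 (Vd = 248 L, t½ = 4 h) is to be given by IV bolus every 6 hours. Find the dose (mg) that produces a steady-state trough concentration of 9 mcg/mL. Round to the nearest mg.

4081 mg

τ/t½ = 6/4 ≈ 1.5, so f = (1/2)^(6/4) ≈ 0.353553.
Cmin,ss = (D/Vd)·f/(1−f), so D = Cmin,ss·Vd·(1−f)/f.
D = 9 × 248 × (1−f)/f ≈ 9 × 248 × 1.82843 ≈ 4081.06 mg.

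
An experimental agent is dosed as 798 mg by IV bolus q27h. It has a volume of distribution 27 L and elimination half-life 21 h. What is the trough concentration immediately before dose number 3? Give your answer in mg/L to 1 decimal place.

17.1 mg/L

f = (1/2)^(τ/t½) = (1/2)^(27/21) ≈ 0.4102.
C₀ = D/Vd = 798/27 ≈ 29.556 mg/L.
Before the 3rd dose, 2 doses have been given. Superposition: Cmin = C₀·(f + f²).
≈ 29.556 × (0.4102 + 0.1683) ≈ 29.556 × 0.5785 ≈ 17.098 mg/L.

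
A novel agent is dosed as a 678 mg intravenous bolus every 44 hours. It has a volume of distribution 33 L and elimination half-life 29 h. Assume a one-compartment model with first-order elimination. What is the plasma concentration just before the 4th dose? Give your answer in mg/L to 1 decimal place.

f = (1/2)^(τ/t½) = (1/2)^(44/29) ≈ 0.3494.
C₀ = D/Vd = 678/33 ≈ 20.545 mg/L.
Before the 4th dose, 3 doses have been given. Superposition: Cmin = C₀·(f + f² + … + f^3).
≈ 20.545 × (0.3494 + 0.1221 + 0.0427) ≈ 20.545 × 0.5142 ≈ 10.564 mg/L.

10.6 mg/L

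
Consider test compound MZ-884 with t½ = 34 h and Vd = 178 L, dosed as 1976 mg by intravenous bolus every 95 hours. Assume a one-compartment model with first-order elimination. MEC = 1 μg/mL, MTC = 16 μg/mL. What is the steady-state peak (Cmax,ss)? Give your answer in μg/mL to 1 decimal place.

k = ln2/t½ = ln2/34 ≈ 0.020387 h⁻¹; fraction remaining f = e^(−kτ) = e^(−0.020387×95) ≈ 0.1442.
Accumulation ratio R = 1/(1 − f) ≈ 1/0.8558 ≈ 1.1685.
Each bolus raises the concentration by D/Vd = 1976/178 ≈ 11.101 μg/mL.
Steady-state peak Cmax,ss = C₀·R ≈ 11.101 × 1.1685 ≈ 12.972 μg/mL.
Peak 13.0 μg/mL vs MTC 16 μg/mL: below toxic threshold.

13.0 μg/mL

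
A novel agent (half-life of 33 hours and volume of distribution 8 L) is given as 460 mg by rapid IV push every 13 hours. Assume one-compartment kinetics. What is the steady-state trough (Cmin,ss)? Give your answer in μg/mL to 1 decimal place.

Over one 13-h interval, 13/33 ≈ 0.39394 half-lives elapse, leaving f ≈ 0.7610 of each dose.
Accumulation ratio R = 1/(1 − f) ≈ 1/0.2390 ≈ 4.1841.
Each bolus raises the concentration by D/Vd = 460/8 ≈ 57.500 μg/mL.
Steady-state peak Cmax,ss = C₀·R ≈ 57.500 × 4.1841 ≈ 240.586 μg/mL.
Steady-state trough Cmin,ss = Cmax,ss·f ≈ 240.586 × 0.7610 ≈ 183.086 μg/mL.

183.1 μg/mL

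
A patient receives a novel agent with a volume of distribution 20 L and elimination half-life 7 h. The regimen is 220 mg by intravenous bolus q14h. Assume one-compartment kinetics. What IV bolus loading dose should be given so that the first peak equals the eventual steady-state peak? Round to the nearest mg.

293 mg

f = (1/2)^(14/7) ≈ 0.250000; accumulation ratio R = 1/(1−f) ≈ 1.33333.
Loading dose to hit Cmax,ss on first dose: D_load = D_maint·R ≈ 220 × 1.33333 ≈ 293.33 mg.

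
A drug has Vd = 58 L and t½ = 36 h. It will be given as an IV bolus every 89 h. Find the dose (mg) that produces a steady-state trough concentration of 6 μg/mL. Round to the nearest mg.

1583 mg

τ/t½ = 89/36 ≈ 2.4722, so f = (1/2)^(89/36) ≈ 0.180213.
Cmin,ss = (D/Vd)·f/(1−f), so D = Cmin,ss·Vd·(1−f)/f.
D = 6 × 58 × (1−f)/f ≈ 6 × 58 × 4.54899 ≈ 1583.05 mg.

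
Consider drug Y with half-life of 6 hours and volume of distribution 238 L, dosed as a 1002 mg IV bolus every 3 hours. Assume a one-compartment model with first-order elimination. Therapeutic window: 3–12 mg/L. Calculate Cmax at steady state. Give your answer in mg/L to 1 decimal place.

k = ln2/t½ = ln2/6 ≈ 0.115525 h⁻¹; fraction remaining f = e^(−kτ) = e^(−0.115525×3) ≈ 0.7071.
Accumulation ratio R = 1/(1 − f) ≈ 1/0.2929 ≈ 3.4141.
Each bolus raises the concentration by D/Vd = 1002/238 ≈ 4.210 mg/L.
Cmax,ss = C₀/(1 − f) ≈ 4.210/0.2929 ≈ 14.374 mg/L.
Peak 14.4 mg/L vs MTC 12 mg/L: exceeds toxic threshold.

14.4 mg/L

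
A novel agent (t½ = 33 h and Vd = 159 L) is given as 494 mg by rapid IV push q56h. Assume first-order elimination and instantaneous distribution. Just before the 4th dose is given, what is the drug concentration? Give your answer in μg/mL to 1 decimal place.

1.3 μg/mL

f = (1/2)^(τ/t½) = (1/2)^(56/33) ≈ 0.3084.
C₀ = D/Vd = 494/159 ≈ 3.107 μg/mL.
Before the 4th dose, 3 doses have been given. Superposition: Cmin = C₀·(f + f² + … + f^3).
≈ 3.107 × (0.3084 + 0.0951 + 0.0293) ≈ 3.107 × 0.4328 ≈ 1.345 μg/mL.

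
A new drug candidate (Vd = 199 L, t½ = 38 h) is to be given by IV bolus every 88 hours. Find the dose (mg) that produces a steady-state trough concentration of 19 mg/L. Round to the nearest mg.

15044 mg

τ/t½ = 88/38 ≈ 2.3158, so f = (1/2)^(88/38) ≈ 0.200853.
Cmin,ss = (D/Vd)·f/(1−f), so D = Cmin,ss·Vd·(1−f)/f.
D = 19 × 199 × (1−f)/f ≈ 19 × 199 × 3.97877 ≈ 15043.73 mg.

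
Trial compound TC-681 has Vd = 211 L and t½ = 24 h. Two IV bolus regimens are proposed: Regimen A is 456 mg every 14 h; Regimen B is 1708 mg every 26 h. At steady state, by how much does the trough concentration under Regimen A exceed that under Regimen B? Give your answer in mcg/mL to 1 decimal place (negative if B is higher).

Regimen A: f = (1/2)^(14/24) ≈ 0.6674; Cmin,ss = (456/211)·f/(1−f) ≈ 4.337 mcg/mL.
Regimen B: f = (1/2)^(26/24) ≈ 0.4719; Cmin,ss = (1708/211)·f/(1−f) ≈ 7.233 mcg/mL.
Difference ≈ 4.337 − 7.233 ≈ -2.896 mcg/mL.

-2.9 mcg/mL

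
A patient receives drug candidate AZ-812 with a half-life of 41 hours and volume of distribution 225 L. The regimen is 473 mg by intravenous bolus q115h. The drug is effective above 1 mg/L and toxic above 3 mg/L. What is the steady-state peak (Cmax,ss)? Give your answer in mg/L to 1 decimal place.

k = ln2/t½ = ln2/41 ≈ 0.016906 h⁻¹; fraction remaining f = e^(−kτ) = e^(−0.016906×115) ≈ 0.1431.
At steady state, accumulation factor R = 1/(1 − e^(−kτ)) ≈ 1.1670.
Each bolus raises the concentration by D/Vd = 473/225 ≈ 2.102 mg/L.
Steady-state peak Cmax,ss = C₀·R ≈ 2.102 × 1.1670 ≈ 2.453 mg/L.
Peak 2.5 mg/L vs MTC 3 mg/L: below toxic threshold.

2.5 mg/L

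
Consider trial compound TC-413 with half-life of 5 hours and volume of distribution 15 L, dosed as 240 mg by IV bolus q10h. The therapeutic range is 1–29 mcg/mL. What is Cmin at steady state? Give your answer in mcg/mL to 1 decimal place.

τ = 10 h = 2 half-lives, so f = (1/2)^2 = 0.25.
At steady state, R = 1/(1 − 0.25) = 4/3.
Single-dose peak C₀ = D/Vd = 240/15 = 16 mcg/mL.
Steady-state peak Cmax,ss = C₀·R = 16 × 4/3 ≈ 21.333 mcg/mL.
Steady-state trough Cmin,ss = Cmax,ss·f ≈ 21.333 × 0.25 ≈ 5.333 mcg/mL.
Trough 5.3 mcg/mL vs MEC 1 mcg/mL: adequate.

5.3 mcg/mL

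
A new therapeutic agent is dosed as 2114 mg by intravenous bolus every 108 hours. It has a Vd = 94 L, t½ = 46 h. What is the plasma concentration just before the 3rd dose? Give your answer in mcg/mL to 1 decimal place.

5.3 mcg/mL

f = (1/2)^(τ/t½) = (1/2)^(108/46) ≈ 0.1964.
C₀ = D/Vd = 2114/94 ≈ 22.489 mcg/mL.
Before the 3rd dose, 2 doses have been given. Superposition: Cmin = C₀·(f + f²).
≈ 22.489 × (0.1964 + 0.0386) ≈ 22.489 × 0.2350 ≈ 5.285 mcg/mL.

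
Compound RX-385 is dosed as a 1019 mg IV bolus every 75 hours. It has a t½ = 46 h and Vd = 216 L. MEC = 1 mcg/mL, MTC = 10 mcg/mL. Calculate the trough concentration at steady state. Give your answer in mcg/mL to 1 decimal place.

2.3 mcg/mL

τ/t½ = 75/46 ≈ 1.6304, so fraction remaining f = (1/2)^(75/46) ≈ 0.3230.
Single-dose peak C₀ = D/Vd = 1019/216 ≈ 4.718 mcg/mL.
Steady-state trough Cmin,ss = C₀·f/(1−f) ≈ 4.718 × 0.3230/0.6770 ≈ 2.251 mcg/mL.
Trough 2.3 mcg/mL vs MEC 1 mcg/mL: adequate.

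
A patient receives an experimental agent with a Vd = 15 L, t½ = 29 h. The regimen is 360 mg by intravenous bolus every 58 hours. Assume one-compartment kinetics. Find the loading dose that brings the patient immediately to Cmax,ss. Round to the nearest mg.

480 mg

f = (1/2)^(58/29) ≈ 0.250000; accumulation ratio R = 1/(1−f) ≈ 1.33333.
Loading dose to hit Cmax,ss on first dose: D_load = D_maint·R ≈ 360 × 1.33333 ≈ 480.00 mg.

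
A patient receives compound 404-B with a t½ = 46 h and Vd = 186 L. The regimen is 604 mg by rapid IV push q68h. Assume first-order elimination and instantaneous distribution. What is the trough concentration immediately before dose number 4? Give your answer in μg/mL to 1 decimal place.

1.7 μg/mL

f = (1/2)^(τ/t½) = (1/2)^(68/46) ≈ 0.3589.
C₀ = D/Vd = 604/186 ≈ 3.247 μg/mL.
Before the 4th dose, 3 doses have been given. Superposition: Cmin = C₀·(f + f² + … + f^3).
≈ 3.247 × (0.3589 + 0.1288 + 0.0462) ≈ 3.247 × 0.5339 ≈ 1.734 μg/mL.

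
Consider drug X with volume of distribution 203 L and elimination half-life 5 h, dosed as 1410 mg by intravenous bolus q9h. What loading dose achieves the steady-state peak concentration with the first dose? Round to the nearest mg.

1978 mg

f = (1/2)^(9/5) ≈ 0.287175; accumulation ratio R = 1/(1−f) ≈ 1.40287.
Loading dose to hit Cmax,ss on first dose: D_load = D_maint·R ≈ 1410 × 1.40287 ≈ 1978.05 mg.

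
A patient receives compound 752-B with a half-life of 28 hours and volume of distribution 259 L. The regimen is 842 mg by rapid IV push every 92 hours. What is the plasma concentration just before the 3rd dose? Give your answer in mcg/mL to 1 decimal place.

f = (1/2)^(τ/t½) = (1/2)^(92/28) ≈ 0.1025.
C₀ = D/Vd = 842/259 ≈ 3.251 mcg/mL.
Before the 3rd dose, 2 doses have been given. Superposition: Cmin = C₀·(f + f²).
≈ 3.251 × (0.1025 + 0.0105) ≈ 3.251 × 0.1130 ≈ 0.367 mcg/mL.

0.4 mcg/mL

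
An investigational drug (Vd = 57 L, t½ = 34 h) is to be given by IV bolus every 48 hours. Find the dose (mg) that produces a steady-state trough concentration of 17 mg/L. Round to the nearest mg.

τ/t½ = 48/34 ≈ 1.4118, so f = (1/2)^(48/34) ≈ 0.375852.
Cmin,ss = (D/Vd)·f/(1−f), so D = Cmin,ss·Vd·(1−f)/f.
D = 17 × 57 × (1−f)/f ≈ 17 × 57 × 1.66062 ≈ 1609.14 mg.

1609 mg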